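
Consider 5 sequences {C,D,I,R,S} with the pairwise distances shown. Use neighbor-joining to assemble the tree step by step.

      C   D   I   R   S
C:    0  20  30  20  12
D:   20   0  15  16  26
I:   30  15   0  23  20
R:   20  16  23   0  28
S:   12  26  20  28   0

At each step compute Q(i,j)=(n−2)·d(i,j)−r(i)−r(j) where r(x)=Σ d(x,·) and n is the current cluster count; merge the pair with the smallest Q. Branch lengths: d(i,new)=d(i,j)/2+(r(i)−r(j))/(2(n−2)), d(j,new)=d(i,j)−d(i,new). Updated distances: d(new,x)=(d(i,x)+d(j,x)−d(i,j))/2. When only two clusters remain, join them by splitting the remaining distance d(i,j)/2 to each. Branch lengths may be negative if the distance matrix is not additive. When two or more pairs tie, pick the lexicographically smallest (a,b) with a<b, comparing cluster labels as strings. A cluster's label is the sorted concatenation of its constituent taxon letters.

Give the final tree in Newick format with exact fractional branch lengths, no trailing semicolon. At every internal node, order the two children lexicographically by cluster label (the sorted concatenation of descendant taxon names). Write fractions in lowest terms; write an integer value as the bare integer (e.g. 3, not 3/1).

((((C:16/3,S:20/3):33/4,R:39/4):9/4,D:21/4):39/8,I:39/8)

step 1: merge (C,S) at d=12, Q=-132; branch lengths C→16/3, S→20/3; new cluster CS
  updated: d(CS,D)=17, d(CS,I)=19, d(CS,R)=18
step 2: merge (CS,R) at d=18, Q=-75; branch lengths CS→33/4, R→39/4; new cluster CRS
  updated: d(CRS,D)=15/2, d(CRS,I)=12
step 3: merge (CRS,D) at d=15/2, Q=-69/2; branch lengths CRS→9/4, D→21/4; new cluster CDRS
  updated: d(CDRS,I)=39/4
step 4: merge (CDRS,I) at d=39/4; branch lengths CDRS→39/8, I→39/8; new cluster CDIRS
final tree: ((((C:16/3,S:20/3):33/4,R:39/4):9/4,D:21/4):39/8,I:39/8)
total length: 189/4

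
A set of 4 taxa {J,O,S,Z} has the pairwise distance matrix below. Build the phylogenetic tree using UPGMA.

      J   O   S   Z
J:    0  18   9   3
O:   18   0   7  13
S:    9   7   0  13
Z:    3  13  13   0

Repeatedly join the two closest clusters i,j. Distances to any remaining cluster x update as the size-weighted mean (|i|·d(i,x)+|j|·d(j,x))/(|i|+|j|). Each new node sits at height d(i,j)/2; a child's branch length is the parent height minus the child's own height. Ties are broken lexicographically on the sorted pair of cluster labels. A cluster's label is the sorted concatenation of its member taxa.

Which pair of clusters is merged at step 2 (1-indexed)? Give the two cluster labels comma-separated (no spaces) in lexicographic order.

iteration 1: select J,Z (d=3); attach at lengths (3/2, 3/2); label the merged cluster JZ
  updated: d(JZ,O)=31/2, d(JZ,S)=11
iteration 2: select O,S (d=7); attach at lengths (7/2, 7/2); label the merged cluster OS
  updated: d(JZ,OS)=53/4
iteration 3: select JZ,OS (d=53/4); attach at lengths (41/8, 25/8); label the merged cluster JOSZ
final tree: ((J:3/2,Z:3/2):41/8,(O:7/2,S:7/2):25/8)
total length: 73/4

O,S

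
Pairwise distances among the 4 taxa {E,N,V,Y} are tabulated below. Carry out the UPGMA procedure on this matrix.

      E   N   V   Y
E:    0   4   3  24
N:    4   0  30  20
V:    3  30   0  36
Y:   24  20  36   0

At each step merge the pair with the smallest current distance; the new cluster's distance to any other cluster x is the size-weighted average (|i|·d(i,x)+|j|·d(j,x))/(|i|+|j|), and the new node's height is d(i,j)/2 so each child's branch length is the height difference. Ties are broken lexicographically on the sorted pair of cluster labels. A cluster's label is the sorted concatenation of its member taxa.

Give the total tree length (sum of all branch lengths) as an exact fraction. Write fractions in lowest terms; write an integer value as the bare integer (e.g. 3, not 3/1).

1. join E+V (d=3) ⇒ EV; edges |E|=3/2, |V|=3/2
  updated: d(EV,N)=17, d(EV,Y)=30
2. join EV+N (d=17) ⇒ ENV; edges |EV|=7, |N|=17/2
  updated: d(ENV,Y)=80/3
3. join ENV+Y (d=80/3) ⇒ ENVY; edges |ENV|=29/6, |Y|=40/3
final tree: (((E:3/2,V:3/2):7,N:17/2):29/6,Y:40/3)
total length: 110/3

110/3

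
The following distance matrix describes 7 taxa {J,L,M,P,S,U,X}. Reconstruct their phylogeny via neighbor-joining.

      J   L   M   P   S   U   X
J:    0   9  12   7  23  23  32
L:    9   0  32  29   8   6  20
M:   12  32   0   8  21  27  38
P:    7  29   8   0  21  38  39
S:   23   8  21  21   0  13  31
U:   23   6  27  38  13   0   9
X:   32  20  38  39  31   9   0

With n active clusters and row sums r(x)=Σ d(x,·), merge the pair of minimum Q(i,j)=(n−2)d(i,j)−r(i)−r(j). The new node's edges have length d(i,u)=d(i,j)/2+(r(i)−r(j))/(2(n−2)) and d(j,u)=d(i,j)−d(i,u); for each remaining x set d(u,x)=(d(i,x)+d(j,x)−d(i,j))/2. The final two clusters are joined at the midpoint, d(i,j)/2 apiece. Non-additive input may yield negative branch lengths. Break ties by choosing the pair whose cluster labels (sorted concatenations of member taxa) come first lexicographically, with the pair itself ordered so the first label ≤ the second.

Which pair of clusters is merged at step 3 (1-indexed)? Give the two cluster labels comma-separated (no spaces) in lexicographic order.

U,X

step 1: merge (M,P) at d=8, Q=-240; branch lengths M→18/5, P→22/5; new cluster MP
  updated: d(J,MP)=11/2, d(L,MP)=53/2, d(MP,S)=17, d(MP,U)=57/2, d(MP,X)=69/2
step 2: merge (J,MP) at d=11/2, Q=-365/2; branch lengths J→5/16, MP→83/16; new cluster JMP
  updated: d(JMP,L)=15, d(JMP,S)=69/4, d(JMP,U)=23, d(JMP,X)=61/2
step 3: merge (U,X) at d=9, Q=-229/2; branch lengths U→-25/12, X→133/12; new cluster UX
  updated: d(JMP,UX)=89/4, d(L,UX)=17/2, d(S,UX)=35/2
step 4: merge (JMP,S) at d=69/4, Q=-251/4; branch lengths JMP→185/16, S→91/16; new cluster JMPS
  updated: d(JMPS,L)=23/8, d(JMPS,UX)=45/4
step 5: merge (JMPS,L) at d=23/8, Q=-181/8; branch lengths JMPS→45/16, L→1/16; new cluster JLMPS
  updated: d(JLMPS,UX)=135/16
step 6: merge (JLMPS,UX) at d=135/16; branch lengths JLMPS→135/32, UX→135/32; new cluster JLMPSUX
final tree: ((((J:5/16,(M:18/5,P:22/5):83/16):185/16,S:91/16):45/16,L:1/16):135/32,(U:-25/12,X:133/12):135/32)
total length: 817/16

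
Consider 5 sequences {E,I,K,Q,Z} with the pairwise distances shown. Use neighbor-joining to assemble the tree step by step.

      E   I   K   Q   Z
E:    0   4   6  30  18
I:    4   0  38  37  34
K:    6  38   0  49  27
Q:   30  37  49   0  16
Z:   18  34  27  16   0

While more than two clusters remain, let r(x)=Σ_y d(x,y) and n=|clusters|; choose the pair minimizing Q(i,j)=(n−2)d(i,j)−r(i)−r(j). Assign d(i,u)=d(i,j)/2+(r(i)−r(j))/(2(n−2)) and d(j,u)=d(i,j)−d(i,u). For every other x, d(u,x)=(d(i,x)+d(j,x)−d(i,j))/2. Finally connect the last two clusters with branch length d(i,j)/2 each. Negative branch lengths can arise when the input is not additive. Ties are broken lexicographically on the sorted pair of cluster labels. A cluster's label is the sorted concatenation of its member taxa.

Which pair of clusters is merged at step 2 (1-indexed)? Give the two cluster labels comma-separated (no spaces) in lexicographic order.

E,K

1. join Q+Z (d=16, Q=-179) ⇒ QZ; edges |Q|=85/6, |Z|=11/6
  updated: d(E,QZ)=16, d(I,QZ)=55/2, d(K,QZ)=30
2. join E+K (d=6, Q=-88) ⇒ EK; edges |E|=-9, |K|=15
  updated: d(EK,I)=18, d(EK,QZ)=20
3. join EK+I (d=18, Q=-131/2) ⇒ EIK; edges |EK|=21/4, |I|=51/4
  updated: d(EIK,QZ)=59/4
4. join EIK+QZ (d=59/4) ⇒ EIKQZ; edges |EIK|=59/8, |QZ|=59/8
final tree: (((E:-9,K:15):21/4,I:51/4):59/8,(Q:85/6,Z:11/6):59/8)
total length: 219/4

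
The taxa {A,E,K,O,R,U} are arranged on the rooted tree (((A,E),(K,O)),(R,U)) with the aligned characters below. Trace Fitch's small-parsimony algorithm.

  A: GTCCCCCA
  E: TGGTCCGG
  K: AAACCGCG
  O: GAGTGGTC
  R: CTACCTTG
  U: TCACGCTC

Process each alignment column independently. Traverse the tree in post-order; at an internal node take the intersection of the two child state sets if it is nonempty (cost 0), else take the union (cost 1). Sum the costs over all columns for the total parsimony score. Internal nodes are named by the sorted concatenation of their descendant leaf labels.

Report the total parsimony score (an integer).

site 0, node AE: A={G} ∪ E={T} → {G,T} (+1)
site 0, node KO: K={A} ∪ O={G} → {A,G} (+1)
site 0, node AEKO: AE={G,T} ∩ KO={A,G} → {G} (+0)
site 0, node RU: R={C} ∪ U={T} → {C,T} (+1)
site 0, node AEKORU: AEKO={G} ∪ RU={C,T} → {C,G,T} (+1)
site 1, node AE: A={T} ∪ E={G} → {G,T} (+1)
site 1, node KO: K={A} ∩ O={A} → {A} (+0)
site 1, node AEKO: AE={G,T} ∪ KO={A} → {A,G,T} (+1)
site 1, node RU: R={T} ∪ U={C} → {C,T} (+1)
site 1, node AEKORU: AEKO={A,G,T} ∩ RU={C,T} → {T} (+0)
site 2, node AE: A={C} ∪ E={G} → {C,G} (+1)
site 2, node KO: K={A} ∪ O={G} → {A,G} (+1)
site 2, node AEKO: AE={C,G} ∩ KO={A,G} → {G} (+0)
site 2, node RU: R={A} ∩ U={A} → {A} (+0)
site 2, node AEKORU: AEKO={G} ∪ RU={A} → {A,G} (+1)
site 3, node AE: A={C} ∪ E={T} → {C,T} (+1)
site 3, node KO: K={C} ∪ O={T} → {C,T} (+1)
site 3, node AEKO: AE={C,T} ∩ KO={C,T} → {C,T} (+0)
site 3, node RU: R={C} ∩ U={C} → {C} (+0)
site 3, node AEKORU: AEKO={C,T} ∩ RU={C} → {C} (+0)
site 4, node AE: A={C} ∩ E={C} → {C} (+0)
site 4, node KO: K={C} ∪ O={G} → {C,G} (+1)
site 4, node AEKO: AE={C} ∩ KO={C,G} → {C} (+0)
site 4, node RU: R={C} ∪ U={G} → {C,G} (+1)
site 4, node AEKORU: AEKO={C} ∩ RU={C,G} → {C} (+0)
site 5, node AE: A={C} ∩ E={C} → {C} (+0)
site 5, node KO: K={G} ∩ O={G} → {G} (+0)
site 5, node AEKO: AE={C} ∪ KO={G} → {C,G} (+1)
site 5, node RU: R={T} ∪ U={C} → {C,T} (+1)
site 5, node AEKORU: AEKO={C,G} ∩ RU={C,T} → {C} (+0)
site 6, node AE: A={C} ∪ E={G} → {C,G} (+1)
site 6, node KO: K={C} ∪ O={T} → {C,T} (+1)
site 6, node AEKO: AE={C,G} ∩ KO={C,T} → {C} (+0)
site 6, node RU: R={T} ∩ U={T} → {T} (+0)
site 6, node AEKORU: AEKO={C} ∪ RU={T} → {C,T} (+1)
site 7, node AE: A={A} ∪ E={G} → {A,G} (+1)
site 7, node KO: K={G} ∪ O={C} → {C,G} (+1)
site 7, node AEKO: AE={A,G} ∩ KO={C,G} → {G} (+0)
site 7, node RU: R={G} ∪ U={C} → {C,G} (+1)
site 7, node AEKORU: AEKO={G} ∩ RU={C,G} → {G} (+0)
per-site changes: [4, 3, 3, 2, 2, 2, 3, 3]; total = 22

22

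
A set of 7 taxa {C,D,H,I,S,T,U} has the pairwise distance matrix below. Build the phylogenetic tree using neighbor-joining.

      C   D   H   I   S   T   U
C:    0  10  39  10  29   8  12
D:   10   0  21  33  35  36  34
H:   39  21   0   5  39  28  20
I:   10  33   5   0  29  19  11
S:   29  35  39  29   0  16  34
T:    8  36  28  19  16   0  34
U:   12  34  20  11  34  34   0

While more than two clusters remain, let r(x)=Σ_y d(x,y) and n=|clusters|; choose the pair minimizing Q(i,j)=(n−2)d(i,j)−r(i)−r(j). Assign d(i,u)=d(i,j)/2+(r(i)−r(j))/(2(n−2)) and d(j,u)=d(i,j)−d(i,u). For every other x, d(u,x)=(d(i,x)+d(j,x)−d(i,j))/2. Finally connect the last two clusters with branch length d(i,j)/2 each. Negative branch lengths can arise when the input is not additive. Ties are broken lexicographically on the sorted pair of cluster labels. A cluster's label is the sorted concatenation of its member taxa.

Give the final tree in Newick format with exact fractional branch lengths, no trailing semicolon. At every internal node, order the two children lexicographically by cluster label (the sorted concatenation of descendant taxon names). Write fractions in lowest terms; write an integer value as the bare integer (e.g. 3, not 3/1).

iteration 1: select S,T (d=16, Q=-243); attach at lengths (121/10, 39/10); label the merged cluster ST
  updated: d(C,ST)=21/2, d(D,ST)=55/2, d(H,ST)=51/2, d(I,ST)=16, d(ST,U)=26
iteration 2: select C,D (d=10, Q=-167); attach at lengths (-1/2, 21/2); label the merged cluster CD
  updated: d(CD,H)=25, d(CD,I)=33/2, d(CD,ST)=14, d(CD,U)=18
iteration 3: select CD,ST (d=14, Q=-113); attach at lengths (17/3, 25/3); label the merged cluster CDST
  updated: d(CDST,H)=73/4, d(CDST,I)=37/4, d(CDST,U)=15
iteration 4: select CDST,U (d=15, Q=-117/2); attach at lengths (53/8, 67/8); label the merged cluster CDSTU
  updated: d(CDSTU,H)=93/8, d(CDSTU,I)=21/8
iteration 5: select CDSTU,H (d=93/8, Q=-77/4); attach at lengths (37/8, 7); label the merged cluster CDHSTU
  updated: d(CDHSTU,I)=-2
iteration 6: select CDHSTU,I (d=-2); attach at lengths (-1, -1); label the merged cluster CDHISTU
final tree: (((((C:-1/2,D:21/2):17/3,(S:121/10,T:39/10):25/3):53/8,U:67/8):37/8,H:7):-1,I:-1)
total length: 517/8

(((((C:-1/2,D:21/2):17/3,(S:121/10,T:39/10):25/3):53/8,U:67/8):37/8,H:7):-1,I:-1)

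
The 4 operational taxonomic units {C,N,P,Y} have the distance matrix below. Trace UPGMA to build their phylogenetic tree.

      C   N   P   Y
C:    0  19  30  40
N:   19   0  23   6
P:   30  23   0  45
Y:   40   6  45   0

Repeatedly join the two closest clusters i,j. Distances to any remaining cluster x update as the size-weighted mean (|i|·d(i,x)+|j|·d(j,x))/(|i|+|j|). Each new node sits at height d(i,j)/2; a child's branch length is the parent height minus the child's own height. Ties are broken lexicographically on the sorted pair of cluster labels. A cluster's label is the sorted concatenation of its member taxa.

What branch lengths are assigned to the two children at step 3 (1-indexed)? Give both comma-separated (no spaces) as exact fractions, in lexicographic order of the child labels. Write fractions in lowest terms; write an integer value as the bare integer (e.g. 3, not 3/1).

1. join N+Y (d=6) ⇒ NY; edges |N|=3, |Y|=3
  updated: d(C,NY)=59/2, d(NY,P)=34
2. join C+NY (d=59/2) ⇒ CNY; edges |C|=59/4, |NY|=47/4
  updated: d(CNY,P)=98/3
3. join CNY+P (d=98/3) ⇒ CNPY; edges |CNY|=19/12, |P|=49/3
final tree: ((C:59/4,(N:3,Y:3):47/4):19/12,P:49/3)
total length: 605/12

19/12,49/3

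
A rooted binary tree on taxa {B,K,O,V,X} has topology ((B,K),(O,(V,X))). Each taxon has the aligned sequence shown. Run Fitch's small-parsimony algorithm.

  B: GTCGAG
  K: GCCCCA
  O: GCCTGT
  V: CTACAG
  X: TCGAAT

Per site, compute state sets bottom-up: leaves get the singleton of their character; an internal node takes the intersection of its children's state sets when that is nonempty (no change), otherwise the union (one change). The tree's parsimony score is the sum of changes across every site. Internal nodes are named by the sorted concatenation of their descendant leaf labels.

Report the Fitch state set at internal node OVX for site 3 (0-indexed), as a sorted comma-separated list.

A,C,T

site 0, node BK: B={G} ∩ K={G} → {G} (+0)
site 0, node VX: V={C} ∪ X={T} → {C,T} (+1)
site 0, node OVX: O={G} ∪ VX={C,T} → {C,G,T} (+1)
site 0, node BKOVX: BK={G} ∩ OVX={C,G,T} → {G} (+0)
site 1, node BK: B={T} ∪ K={C} → {C,T} (+1)
site 1, node VX: V={T} ∪ X={C} → {C,T} (+1)
site 1, node OVX: O={C} ∩ VX={C,T} → {C} (+0)
site 1, node BKOVX: BK={C,T} ∩ OVX={C} → {C} (+0)
site 2, node BK: B={C} ∩ K={C} → {C} (+0)
site 2, node VX: V={A} ∪ X={G} → {A,G} (+1)
site 2, node OVX: O={C} ∪ VX={A,G} → {A,C,G} (+1)
site 2, node BKOVX: BK={C} ∩ OVX={A,C,G} → {C} (+0)
site 3, node BK: B={G} ∪ K={C} → {C,G} (+1)
site 3, node VX: V={C} ∪ X={A} → {A,C} (+1)
site 3, node OVX: O={T} ∪ VX={A,C} → {A,C,T} (+1)
site 3, node BKOVX: BK={C,G} ∩ OVX={A,C,T} → {C} (+0)
site 4, node BK: B={A} ∪ K={C} → {A,C} (+1)
site 4, node VX: V={A} ∩ X={A} → {A} (+0)
site 4, node OVX: O={G} ∪ VX={A} → {A,G} (+1)
site 4, node BKOVX: BK={A,C} ∩ OVX={A,G} → {A} (+0)
site 5, node BK: B={G} ∪ K={A} → {A,G} (+1)
site 5, node VX: V={G} ∪ X={T} → {G,T} (+1)
site 5, node OVX: O={T} ∩ VX={G,T} → {T} (+0)
site 5, node BKOVX: BK={A,G} ∪ OVX={T} → {A,G,T} (+1)
per-site changes: [2, 2, 2, 3, 2, 3]; total = 14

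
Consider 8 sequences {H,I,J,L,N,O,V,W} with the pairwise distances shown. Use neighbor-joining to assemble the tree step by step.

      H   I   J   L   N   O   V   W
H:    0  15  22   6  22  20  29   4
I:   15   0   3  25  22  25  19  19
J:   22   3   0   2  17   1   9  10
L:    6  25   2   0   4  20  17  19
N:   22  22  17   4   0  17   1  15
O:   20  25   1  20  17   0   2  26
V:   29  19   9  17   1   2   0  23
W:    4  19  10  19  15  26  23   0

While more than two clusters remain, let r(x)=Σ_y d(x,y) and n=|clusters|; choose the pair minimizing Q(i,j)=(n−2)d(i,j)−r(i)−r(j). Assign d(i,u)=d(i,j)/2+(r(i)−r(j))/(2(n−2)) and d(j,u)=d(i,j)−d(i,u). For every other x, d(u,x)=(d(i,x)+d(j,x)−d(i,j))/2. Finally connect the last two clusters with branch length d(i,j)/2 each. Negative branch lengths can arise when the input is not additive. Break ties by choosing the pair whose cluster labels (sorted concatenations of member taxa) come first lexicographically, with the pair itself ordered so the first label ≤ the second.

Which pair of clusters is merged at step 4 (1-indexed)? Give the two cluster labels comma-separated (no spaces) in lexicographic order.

iteration 1: select H,W (d=4, Q=-210); attach at lengths (13/6, 11/6); label the merged cluster HW
  updated: d(HW,I)=15, d(HW,J)=14, d(HW,L)=21/2, d(HW,N)=33/2, d(HW,O)=21, d(HW,V)=24
iteration 2: select O,V (d=2, Q=-148); attach at lengths (12/5, -2/5); label the merged cluster OV
  updated: d(HW,OV)=43/2, d(I,OV)=21, d(J,OV)=4, d(L,OV)=35/2, d(N,OV)=8
iteration 3: select I,J (d=3, Q=-114); attach at lengths (29/4, -17/4); label the merged cluster IJ
  updated: d(HW,IJ)=13, d(IJ,L)=12, d(IJ,N)=18, d(IJ,OV)=11
iteration 4: select N,OV (d=8, Q=-161/2); attach at lengths (25/12, 71/12); label the merged cluster NOV
  updated: d(HW,NOV)=15, d(IJ,NOV)=21/2, d(L,NOV)=27/4
iteration 5: select HW,IJ (d=13, Q=-48); attach at lengths (29/4, 23/4); label the merged cluster HIJW
  updated: d(HIJW,L)=19/4, d(HIJW,NOV)=25/4
iteration 6: select HIJW,L (d=19/4, Q=-71/4); attach at lengths (17/8, 21/8); label the merged cluster HIJLW
  updated: d(HIJLW,NOV)=33/8
iteration 7: select HIJLW,NOV (d=33/8); attach at lengths (33/16, 33/16); label the merged cluster HIJLNOVW
final tree: ((((H:13/6,W:11/6):29/4,(I:29/4,J:-17/4):23/4):17/8,L:21/8):33/16,(N:25/12,(O:12/5,V:-2/5):71/12):33/16)
total length: 311/8

N,OV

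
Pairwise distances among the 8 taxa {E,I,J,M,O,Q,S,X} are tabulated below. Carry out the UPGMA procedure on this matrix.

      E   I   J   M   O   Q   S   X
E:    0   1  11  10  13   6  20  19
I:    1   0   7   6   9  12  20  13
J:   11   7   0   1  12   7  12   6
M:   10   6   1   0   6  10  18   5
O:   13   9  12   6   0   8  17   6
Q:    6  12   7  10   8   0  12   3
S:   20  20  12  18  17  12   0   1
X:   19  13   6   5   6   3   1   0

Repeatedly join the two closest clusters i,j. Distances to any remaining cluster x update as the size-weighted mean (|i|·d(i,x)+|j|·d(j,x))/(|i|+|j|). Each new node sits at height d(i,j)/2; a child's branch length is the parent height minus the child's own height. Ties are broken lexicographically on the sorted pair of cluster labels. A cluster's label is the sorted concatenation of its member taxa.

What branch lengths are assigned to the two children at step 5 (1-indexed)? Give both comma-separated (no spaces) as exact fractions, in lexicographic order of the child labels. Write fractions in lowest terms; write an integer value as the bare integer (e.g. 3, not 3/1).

15/4,15/4

step 1: merge (E,I) at d=1; branch lengths E→1/2, I→1/2; new cluster EI
  updated: d(EI,J)=9, d(EI,M)=8, d(EI,O)=11, d(EI,Q)=9, d(EI,S)=20, d(EI,X)=16
step 2: merge (J,M) at d=1; branch lengths J→1/2, M→1/2; new cluster JM
  updated: d(EI,JM)=17/2, d(JM,O)=9, d(JM,Q)=17/2, d(JM,S)=15, d(JM,X)=11/2
step 3: merge (S,X) at d=1; branch lengths S→1/2, X→1/2; new cluster SX
  updated: d(EI,SX)=18, d(JM,SX)=41/4, d(O,SX)=23/2, d(Q,SX)=15/2
step 4: merge (Q,SX) at d=15/2; branch lengths Q→15/4, SX→13/4; new cluster QSX
  updated: d(EI,QSX)=15, d(JM,QSX)=29/3, d(O,QSX)=31/3
step 5: merge (EI,JM) at d=17/2; branch lengths EI→15/4, JM→15/4; new cluster EIJM
  updated: d(EIJM,O)=10, d(EIJM,QSX)=37/3
step 6: merge (EIJM,O) at d=10; branch lengths EIJM→3/4, O→5; new cluster EIJMO
  updated: d(EIJMO,QSX)=179/15
step 7: merge (EIJMO,QSX) at d=179/15; branch lengths EIJMO→29/30, QSX→133/60; new cluster EIJMOQSX
final tree: ((((E:1/2,I:1/2):15/4,(J:1/2,M:1/2):15/4):3/4,O:5):29/30,(Q:15/4,(S:1/2,X:1/2):13/4):133/60)
total length: 793/30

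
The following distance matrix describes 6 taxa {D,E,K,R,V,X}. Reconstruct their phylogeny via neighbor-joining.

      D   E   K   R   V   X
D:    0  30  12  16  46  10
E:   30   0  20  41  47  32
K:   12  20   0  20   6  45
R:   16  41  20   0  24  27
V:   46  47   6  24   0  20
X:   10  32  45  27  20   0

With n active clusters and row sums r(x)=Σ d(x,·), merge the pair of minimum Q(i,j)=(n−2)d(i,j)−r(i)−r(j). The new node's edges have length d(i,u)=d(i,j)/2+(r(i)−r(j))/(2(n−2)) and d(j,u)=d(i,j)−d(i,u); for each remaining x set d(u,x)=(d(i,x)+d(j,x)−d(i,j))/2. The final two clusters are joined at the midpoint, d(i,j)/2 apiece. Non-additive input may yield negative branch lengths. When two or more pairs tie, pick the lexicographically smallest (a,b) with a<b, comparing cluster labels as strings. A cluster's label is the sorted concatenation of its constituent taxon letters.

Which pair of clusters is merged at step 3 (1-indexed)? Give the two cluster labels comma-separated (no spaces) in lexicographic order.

D,X

1. join K+V (d=6, Q=-222) ⇒ KV; edges |K|=-2, |V|=8
  updated: d(D,KV)=26, d(E,KV)=61/2, d(KV,R)=19, d(KV,X)=59/2
2. join KV+R (d=19, Q=-151) ⇒ KRV; edges |KV|=59/6, |R|=55/6
  updated: d(D,KRV)=23/2, d(E,KRV)=105/4, d(KRV,X)=75/4
3. join D+X (d=10, Q=-369/4) ⇒ DX; edges |D|=43/16, |X|=117/16
  updated: d(DX,E)=26, d(DX,KRV)=81/8
4. join DX+E (d=26, Q=-499/8) ⇒ DEX; edges |DX|=79/16, |E|=337/16
  updated: d(DEX,KRV)=83/16
5. join DEX+KRV (d=83/16) ⇒ DEKRVX; edges |DEX|=83/32, |KRV|=83/32
final tree: (((D:43/16,X:117/16):79/16,E:337/16):83/32,((K:-2,V:8):59/6,R:55/6):83/32)
total length: 1059/16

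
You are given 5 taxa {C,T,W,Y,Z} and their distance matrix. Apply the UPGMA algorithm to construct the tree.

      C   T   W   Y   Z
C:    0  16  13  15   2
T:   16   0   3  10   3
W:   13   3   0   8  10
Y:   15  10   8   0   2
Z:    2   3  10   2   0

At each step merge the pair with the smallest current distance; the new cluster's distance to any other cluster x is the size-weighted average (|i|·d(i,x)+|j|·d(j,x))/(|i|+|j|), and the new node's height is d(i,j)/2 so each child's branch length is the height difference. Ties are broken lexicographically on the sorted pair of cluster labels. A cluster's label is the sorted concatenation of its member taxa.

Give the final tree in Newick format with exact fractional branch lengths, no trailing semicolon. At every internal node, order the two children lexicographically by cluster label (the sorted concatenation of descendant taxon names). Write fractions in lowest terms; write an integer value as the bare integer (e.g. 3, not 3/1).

(((C:1,Z:1):13/4,Y:17/4):3/4,(T:3/2,W:3/2):7/2)

1. join C+Z (d=2) ⇒ CZ; edges |C|=1, |Z|=1
  updated: d(CZ,T)=19/2, d(CZ,W)=23/2, d(CZ,Y)=17/2
2. join T+W (d=3) ⇒ TW; edges |T|=3/2, |W|=3/2
  updated: d(CZ,TW)=21/2, d(TW,Y)=9
3. join CZ+Y (d=17/2) ⇒ CYZ; edges |CZ|=13/4, |Y|=17/4
  updated: d(CYZ,TW)=10
4. join CYZ+TW (d=10) ⇒ CTWYZ; edges |CYZ|=3/4, |TW|=7/2
final tree: (((C:1,Z:1):13/4,Y:17/4):3/4,(T:3/2,W:3/2):7/2)
total length: 67/4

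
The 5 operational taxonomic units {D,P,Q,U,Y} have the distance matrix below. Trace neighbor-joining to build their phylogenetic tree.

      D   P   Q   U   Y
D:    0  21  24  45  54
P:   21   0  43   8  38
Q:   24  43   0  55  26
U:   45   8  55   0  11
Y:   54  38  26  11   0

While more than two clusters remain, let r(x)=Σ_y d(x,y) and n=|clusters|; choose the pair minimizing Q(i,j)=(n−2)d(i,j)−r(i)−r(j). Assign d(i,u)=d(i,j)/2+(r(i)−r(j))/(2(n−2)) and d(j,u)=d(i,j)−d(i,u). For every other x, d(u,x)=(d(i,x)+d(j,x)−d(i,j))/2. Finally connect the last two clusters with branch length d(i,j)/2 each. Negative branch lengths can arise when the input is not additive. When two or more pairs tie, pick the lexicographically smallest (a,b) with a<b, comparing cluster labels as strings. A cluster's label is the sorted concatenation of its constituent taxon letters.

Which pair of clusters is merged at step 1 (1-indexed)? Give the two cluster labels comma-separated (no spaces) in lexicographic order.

1. join D+Q (d=24, Q=-220) ⇒ DQ; edges |D|=34/3, |Q|=38/3
  updated: d(DQ,P)=20, d(DQ,U)=38, d(DQ,Y)=28
2. join DQ+P (d=20, Q=-112) ⇒ DPQ; edges |DQ|=15, |P|=5
  updated: d(DPQ,U)=13, d(DPQ,Y)=23
3. join DPQ+U (d=13, Q=-47) ⇒ DPQU; edges |DPQ|=25/2, |U|=1/2
  updated: d(DPQU,Y)=21/2
4. join DPQU+Y (d=21/2) ⇒ DPQUY; edges |DPQU|=21/4, |Y|=21/4
final tree: ((((D:34/3,Q:38/3):15,P:5):25/2,U:1/2):21/4,Y:21/4)
total length: 135/2

D,Q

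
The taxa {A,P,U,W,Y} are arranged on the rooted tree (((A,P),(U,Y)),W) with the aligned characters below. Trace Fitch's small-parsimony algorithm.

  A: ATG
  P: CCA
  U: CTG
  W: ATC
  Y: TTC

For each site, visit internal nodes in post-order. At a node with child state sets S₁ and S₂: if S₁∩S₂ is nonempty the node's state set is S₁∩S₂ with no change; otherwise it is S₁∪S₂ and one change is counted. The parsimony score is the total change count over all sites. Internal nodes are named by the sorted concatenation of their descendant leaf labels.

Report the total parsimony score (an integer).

[col 0] AP: children A:{A}, P:{C} ∪→ {A,C}; cost 1
[col 0] UY: children U:{C}, Y:{T} ∪→ {C,T}; cost 1
[col 0] APUY: children AP:{A,C}, UY:{C,T} ∩→ {C}; cost 0
[col 0] APUWY: children APUY:{C}, W:{A} ∪→ {A,C}; cost 1
[col 1] AP: children A:{T}, P:{C} ∪→ {C,T}; cost 1
[col 1] UY: children U:{T}, Y:{T} ∩→ {T}; cost 0
[col 1] APUY: children AP:{C,T}, UY:{T} ∩→ {T}; cost 0
[col 1] APUWY: children APUY:{T}, W:{T} ∩→ {T}; cost 0
[col 2] AP: children A:{G}, P:{A} ∪→ {A,G}; cost 1
[col 2] UY: children U:{G}, Y:{C} ∪→ {C,G}; cost 1
[col 2] APUY: children AP:{A,G}, UY:{C,G} ∩→ {G}; cost 0
[col 2] APUWY: children APUY:{G}, W:{C} ∪→ {C,G}; cost 1
per-site changes: [3, 1, 3]; total = 7

7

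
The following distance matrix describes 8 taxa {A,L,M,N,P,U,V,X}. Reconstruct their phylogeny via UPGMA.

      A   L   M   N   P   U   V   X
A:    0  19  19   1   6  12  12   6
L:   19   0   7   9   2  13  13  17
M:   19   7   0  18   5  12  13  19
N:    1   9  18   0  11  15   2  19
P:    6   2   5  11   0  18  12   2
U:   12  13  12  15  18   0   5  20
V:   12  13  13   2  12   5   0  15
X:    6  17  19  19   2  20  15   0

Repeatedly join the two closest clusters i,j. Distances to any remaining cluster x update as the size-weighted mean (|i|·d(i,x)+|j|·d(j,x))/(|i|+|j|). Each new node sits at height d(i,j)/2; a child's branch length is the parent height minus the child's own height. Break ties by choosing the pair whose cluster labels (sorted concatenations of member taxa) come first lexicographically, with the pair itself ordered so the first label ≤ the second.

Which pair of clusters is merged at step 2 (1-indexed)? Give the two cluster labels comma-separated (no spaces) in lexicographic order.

L,P

step 1: merge (A,N) at d=1; branch lengths A→1/2, N→1/2; new cluster AN
  updated: d(AN,L)=14, d(AN,M)=37/2, d(AN,P)=17/2, d(AN,U)=27/2, d(AN,V)=7, d(AN,X)=25/2
step 2: merge (L,P) at d=2; branch lengths L→1, P→1; new cluster LP
  updated: d(AN,LP)=45/4, d(LP,M)=6, d(LP,U)=31/2, d(LP,V)=25/2, d(LP,X)=19/2
step 3: merge (U,V) at d=5; branch lengths U→5/2, V→5/2; new cluster UV
  updated: d(AN,UV)=41/4, d(LP,UV)=14, d(M,UV)=25/2, d(UV,X)=35/2
step 4: merge (LP,M) at d=6; branch lengths LP→2, M→3; new cluster LMP
  updated: d(AN,LMP)=41/3, d(LMP,UV)=27/2, d(LMP,X)=38/3
step 5: merge (AN,UV) at d=41/4; branch lengths AN→37/8, UV→21/8; new cluster ANUV
  updated: d(ANUV,LMP)=163/12, d(ANUV,X)=15
step 6: merge (LMP,X) at d=38/3; branch lengths LMP→10/3, X→19/3; new cluster LMPX
  updated: d(ANUV,LMPX)=223/16
step 7: merge (ANUV,LMPX) at d=223/16; branch lengths ANUV→59/32, LMPX→61/96; new cluster ALMNPUVX
final tree: (((A:1/2,N:1/2):37/8,(U:5/2,V:5/2):21/8):59/32,(((L:1,P:1):2,M:3):10/3,X:19/3):61/96)
total length: 1555/48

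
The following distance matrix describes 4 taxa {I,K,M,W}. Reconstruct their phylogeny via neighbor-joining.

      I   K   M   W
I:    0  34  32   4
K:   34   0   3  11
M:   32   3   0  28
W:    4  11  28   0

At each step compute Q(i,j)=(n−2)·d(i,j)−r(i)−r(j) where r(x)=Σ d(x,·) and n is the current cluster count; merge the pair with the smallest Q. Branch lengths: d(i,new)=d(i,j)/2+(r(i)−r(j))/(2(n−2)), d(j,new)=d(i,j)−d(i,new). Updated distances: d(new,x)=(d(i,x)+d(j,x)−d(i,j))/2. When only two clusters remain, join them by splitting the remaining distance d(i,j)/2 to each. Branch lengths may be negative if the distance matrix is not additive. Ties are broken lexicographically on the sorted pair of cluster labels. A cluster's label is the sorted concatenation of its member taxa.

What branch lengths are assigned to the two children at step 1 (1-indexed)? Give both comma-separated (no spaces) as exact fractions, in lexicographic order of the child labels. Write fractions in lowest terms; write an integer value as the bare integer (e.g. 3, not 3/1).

iteration 1: select I,W (d=4, Q=-105); attach at lengths (35/4, -19/4); label the merged cluster IW
  updated: d(IW,K)=41/2, d(IW,M)=28
iteration 2: select IW,K (d=41/2, Q=-103/2); attach at lengths (91/4, -9/4); label the merged cluster IKW
  updated: d(IKW,M)=21/4
iteration 3: select IKW,M (d=21/4); attach at lengths (21/8, 21/8); label the merged cluster IKMW
final tree: (((I:35/4,W:-19/4):91/4,K:-9/4):21/8,M:21/8)
total length: 119/4

35/4,-19/4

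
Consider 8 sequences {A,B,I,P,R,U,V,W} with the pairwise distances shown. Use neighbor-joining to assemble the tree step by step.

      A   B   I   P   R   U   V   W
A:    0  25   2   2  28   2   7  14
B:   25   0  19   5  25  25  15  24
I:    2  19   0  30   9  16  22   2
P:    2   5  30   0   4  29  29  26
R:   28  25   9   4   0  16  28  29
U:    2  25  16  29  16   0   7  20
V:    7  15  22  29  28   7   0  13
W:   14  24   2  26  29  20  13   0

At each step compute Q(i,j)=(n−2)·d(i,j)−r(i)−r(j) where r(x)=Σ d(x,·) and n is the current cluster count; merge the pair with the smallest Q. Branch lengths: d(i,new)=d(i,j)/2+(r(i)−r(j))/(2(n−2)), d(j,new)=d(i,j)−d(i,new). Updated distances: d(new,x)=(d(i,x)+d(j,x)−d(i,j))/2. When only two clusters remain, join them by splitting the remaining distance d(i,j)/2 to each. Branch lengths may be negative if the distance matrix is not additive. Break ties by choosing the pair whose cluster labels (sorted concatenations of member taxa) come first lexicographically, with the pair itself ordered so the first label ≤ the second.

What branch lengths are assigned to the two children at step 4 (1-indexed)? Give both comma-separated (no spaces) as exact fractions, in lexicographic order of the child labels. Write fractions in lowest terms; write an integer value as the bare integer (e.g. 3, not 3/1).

89/12,79/12

1. join P+R (d=4, Q=-240) ⇒ PR; edges |P|=5/6, |R|=19/6
  updated: d(A,PR)=13, d(B,PR)=13, d(I,PR)=35/2, d(PR,U)=41/2, d(PR,V)=53/2, d(PR,W)=51/2
2. join B+PR (d=13, Q=-172) ⇒ BPR; edges |B|=7, |PR|=6
  updated: d(A,BPR)=25/2, d(BPR,I)=47/4, d(BPR,U)=65/4, d(BPR,V)=57/4, d(BPR,W)=73/4
3. join I+W (d=2, Q=-113) ⇒ IW; edges |I|=-11/16, |W|=43/16
  updated: d(A,IW)=7, d(BPR,IW)=14, d(IW,U)=17, d(IW,V)=33/2
4. join BPR+IW (d=14, Q=-139/2) ⇒ BIPRW; edges |BPR|=89/12, |IW|=79/12
  updated: d(A,BIPRW)=11/4, d(BIPRW,U)=77/8, d(BIPRW,V)=67/8
5. join A+BIPRW (d=11/4, Q=-27) ⇒ ABIPRW; edges |A|=-7/8, |BIPRW|=29/8
  updated: d(ABIPRW,U)=71/16, d(ABIPRW,V)=101/16
6. join ABIPRW+U (d=71/16, Q=-71/4) ⇒ ABIPRUW; edges |ABIPRW|=15/8, |U|=41/16
  updated: d(ABIPRUW,V)=71/16
7. join ABIPRUW+V (d=71/16) ⇒ ABIPRUVW; edges |ABIPRUW|=71/32, |V|=71/32
final tree: (((A:-7/8,((B:7,(P:5/6,R:19/6):6):89/12,(I:-11/16,W:43/16):79/12):29/8):15/8,U:41/16):71/32,V:71/32)
total length: 357/8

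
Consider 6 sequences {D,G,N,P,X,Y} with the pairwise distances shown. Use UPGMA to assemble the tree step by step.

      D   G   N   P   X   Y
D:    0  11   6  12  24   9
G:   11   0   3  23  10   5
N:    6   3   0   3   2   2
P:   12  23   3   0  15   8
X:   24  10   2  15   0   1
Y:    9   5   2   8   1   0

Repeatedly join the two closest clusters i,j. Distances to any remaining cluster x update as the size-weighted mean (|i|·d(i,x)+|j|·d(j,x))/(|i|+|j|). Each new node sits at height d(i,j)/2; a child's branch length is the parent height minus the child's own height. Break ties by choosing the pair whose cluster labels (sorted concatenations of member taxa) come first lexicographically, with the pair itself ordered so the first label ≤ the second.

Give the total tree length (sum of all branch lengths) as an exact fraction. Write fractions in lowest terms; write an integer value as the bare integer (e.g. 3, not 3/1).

183/8

1. join X+Y (d=1) ⇒ XY; edges |X|=1/2, |Y|=1/2
  updated: d(D,XY)=33/2, d(G,XY)=15/2, d(N,XY)=2, d(P,XY)=23/2
2. join N+XY (d=2) ⇒ NXY; edges |N|=1, |XY|=1/2
  updated: d(D,NXY)=13, d(G,NXY)=6, d(NXY,P)=26/3
3. join G+NXY (d=6) ⇒ GNXY; edges |G|=3, |NXY|=2
  updated: d(D,GNXY)=25/2, d(GNXY,P)=49/4
4. join D+P (d=12) ⇒ DP; edges |D|=6, |P|=6
  updated: d(DP,GNXY)=99/8
5. join DP+GNXY (d=99/8) ⇒ DGNPXY; edges |DP|=3/16, |GNXY|=51/16
final tree: ((D:6,P:6):3/16,(G:3,(N:1,(X:1/2,Y:1/2):1/2):2):51/16)
total length: 183/8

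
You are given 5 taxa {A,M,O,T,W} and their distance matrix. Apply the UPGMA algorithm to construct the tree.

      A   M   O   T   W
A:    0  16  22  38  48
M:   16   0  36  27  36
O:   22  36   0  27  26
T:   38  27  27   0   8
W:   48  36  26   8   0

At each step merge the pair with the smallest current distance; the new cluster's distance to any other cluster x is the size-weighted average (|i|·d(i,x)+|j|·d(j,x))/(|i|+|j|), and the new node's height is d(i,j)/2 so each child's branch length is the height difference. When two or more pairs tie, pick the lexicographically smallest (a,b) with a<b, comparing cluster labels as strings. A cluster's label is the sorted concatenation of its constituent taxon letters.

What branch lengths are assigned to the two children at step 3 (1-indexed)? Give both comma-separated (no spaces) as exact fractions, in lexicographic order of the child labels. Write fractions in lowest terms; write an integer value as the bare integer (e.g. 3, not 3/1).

53/4,37/4

1. join T+W (d=8) ⇒ TW; edges |T|=4, |W|=4
  updated: d(A,TW)=43, d(M,TW)=63/2, d(O,TW)=53/2
2. join A+M (d=16) ⇒ AM; edges |A|=8, |M|=8
  updated: d(AM,O)=29, d(AM,TW)=149/4
3. join O+TW (d=53/2) ⇒ OTW; edges |O|=53/4, |TW|=37/4
  updated: d(AM,OTW)=69/2
4. join AM+OTW (d=69/2) ⇒ AMOTW; edges |AM|=37/4, |OTW|=4
final tree: ((A:8,M:8):37/4,(O:53/4,(T:4,W:4):37/4):4)
total length: 239/4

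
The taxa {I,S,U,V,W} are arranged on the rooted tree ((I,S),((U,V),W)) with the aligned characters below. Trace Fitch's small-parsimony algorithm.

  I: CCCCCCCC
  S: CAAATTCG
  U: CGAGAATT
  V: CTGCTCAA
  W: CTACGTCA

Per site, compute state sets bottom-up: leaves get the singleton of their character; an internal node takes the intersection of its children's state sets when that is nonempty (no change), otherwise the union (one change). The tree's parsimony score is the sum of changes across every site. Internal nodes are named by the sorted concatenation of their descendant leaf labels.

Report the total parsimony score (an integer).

18

site 0, node IS: I={C} ∩ S={C} → {C} (+0)
site 0, node UV: U={C} ∩ V={C} → {C} (+0)
site 0, node UVW: UV={C} ∩ W={C} → {C} (+0)
site 0, node ISUVW: IS={C} ∩ UVW={C} → {C} (+0)
site 1, node IS: I={C} ∪ S={A} → {A,C} (+1)
site 1, node UV: U={G} ∪ V={T} → {G,T} (+1)
site 1, node UVW: UV={G,T} ∩ W={T} → {T} (+0)
site 1, node ISUVW: IS={A,C} ∪ UVW={T} → {A,C,T} (+1)
site 2, node IS: I={C} ∪ S={A} → {A,C} (+1)
site 2, node UV: U={A} ∪ V={G} → {A,G} (+1)
site 2, node UVW: UV={A,G} ∩ W={A} → {A} (+0)
site 2, node ISUVW: IS={A,C} ∩ UVW={A} → {A} (+0)
site 3, node IS: I={C} ∪ S={A} → {A,C} (+1)
site 3, node UV: U={G} ∪ V={C} → {C,G} (+1)
site 3, node UVW: UV={C,G} ∩ W={C} → {C} (+0)
site 3, node ISUVW: IS={A,C} ∩ UVW={C} → {C} (+0)
site 4, node IS: I={C} ∪ S={T} → {C,T} (+1)
site 4, node UV: U={A} ∪ V={T} → {A,T} (+1)
site 4, node UVW: UV={A,T} ∪ W={G} → {A,G,T} (+1)
site 4, node ISUVW: IS={C,T} ∩ UVW={A,G,T} → {T} (+0)
site 5, node IS: I={C} ∪ S={T} → {C,T} (+1)
site 5, node UV: U={A} ∪ V={C} → {A,C} (+1)
site 5, node UVW: UV={A,C} ∪ W={T} → {A,C,T} (+1)
site 5, node ISUVW: IS={C,T} ∩ UVW={A,C,T} → {C,T} (+0)
site 6, node IS: I={C} ∩ S={C} → {C} (+0)
site 6, node UV: U={T} ∪ V={A} → {A,T} (+1)
site 6, node UVW: UV={A,T} ∪ W={C} → {A,C,T} (+1)
site 6, node ISUVW: IS={C} ∩ UVW={A,C,T} → {C} (+0)
site 7, node IS: I={C} ∪ S={G} → {C,G} (+1)
site 7, node UV: U={T} ∪ V={A} → {A,T} (+1)
site 7, node UVW: UV={A,T} ∩ W={A} → {A} (+0)
site 7, node ISUVW: IS={C,G} ∪ UVW={A} → {A,C,G} (+1)
per-site changes: [0, 3, 2, 2, 3, 3, 2, 3]; total = 18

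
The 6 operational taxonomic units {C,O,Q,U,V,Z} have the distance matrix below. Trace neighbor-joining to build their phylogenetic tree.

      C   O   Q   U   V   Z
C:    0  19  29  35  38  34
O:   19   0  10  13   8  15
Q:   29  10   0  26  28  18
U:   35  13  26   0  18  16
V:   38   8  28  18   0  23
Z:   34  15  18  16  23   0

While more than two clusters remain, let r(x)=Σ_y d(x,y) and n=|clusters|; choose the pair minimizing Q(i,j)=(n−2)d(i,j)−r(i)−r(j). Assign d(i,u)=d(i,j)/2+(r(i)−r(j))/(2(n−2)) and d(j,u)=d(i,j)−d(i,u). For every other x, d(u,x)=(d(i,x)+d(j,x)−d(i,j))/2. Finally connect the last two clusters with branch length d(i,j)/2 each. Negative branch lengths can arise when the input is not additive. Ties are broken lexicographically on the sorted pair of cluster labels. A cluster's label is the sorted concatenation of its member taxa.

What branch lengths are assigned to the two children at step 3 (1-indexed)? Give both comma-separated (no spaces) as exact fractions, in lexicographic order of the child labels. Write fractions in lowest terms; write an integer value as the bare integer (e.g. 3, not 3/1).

159/8,-7/8

iteration 1: select U,V (d=18, Q=-151); attach at lengths (65/8, 79/8); label the merged cluster UV
  updated: d(C,UV)=55/2, d(O,UV)=3/2, d(Q,UV)=18, d(UV,Z)=21/2
iteration 2: select UV,Z (d=21/2, Q=-207/2); attach at lengths (23/12, 103/12); label the merged cluster UVZ
  updated: d(C,UVZ)=51/2, d(O,UVZ)=3, d(Q,UVZ)=51/4
iteration 3: select C,O (d=19, Q=-135/2); attach at lengths (159/8, -7/8); label the merged cluster CO
  updated: d(CO,Q)=10, d(CO,UVZ)=19/4
iteration 4: select CO,Q (d=10, Q=-55/2); attach at lengths (1, 9); label the merged cluster COQ
  updated: d(COQ,UVZ)=15/4
iteration 5: select COQ,UVZ (d=15/4); attach at lengths (15/8, 15/8); label the merged cluster COQUVZ
final tree: (((C:159/8,O:-7/8):1,Q:9):15/8,((U:65/8,V:79/8):23/12,Z:103/12):15/8)
total length: 245/4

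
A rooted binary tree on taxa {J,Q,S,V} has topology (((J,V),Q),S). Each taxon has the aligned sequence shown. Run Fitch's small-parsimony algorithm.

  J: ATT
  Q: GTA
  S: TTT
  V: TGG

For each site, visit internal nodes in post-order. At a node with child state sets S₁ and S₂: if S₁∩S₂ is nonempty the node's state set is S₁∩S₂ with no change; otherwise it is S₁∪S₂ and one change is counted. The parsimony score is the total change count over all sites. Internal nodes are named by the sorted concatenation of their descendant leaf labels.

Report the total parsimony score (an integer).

5

[col 0] JV: children J:{A}, V:{T} ∪→ {A,T}; cost 1
[col 0] JQV: children JV:{A,T}, Q:{G} ∪→ {A,G,T}; cost 1
[col 0] JQSV: children JQV:{A,G,T}, S:{T} ∩→ {T}; cost 0
[col 1] JV: children J:{T}, V:{G} ∪→ {G,T}; cost 1
[col 1] JQV: children JV:{G,T}, Q:{T} ∩→ {T}; cost 0
[col 1] JQSV: children JQV:{T}, S:{T} ∩→ {T}; cost 0
[col 2] JV: children J:{T}, V:{G} ∪→ {G,T}; cost 1
[col 2] JQV: children JV:{G,T}, Q:{A} ∪→ {A,G,T}; cost 1
[col 2] JQSV: children JQV:{A,G,T}, S:{T} ∩→ {T}; cost 0
per-site changes: [2, 1, 2]; total = 5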